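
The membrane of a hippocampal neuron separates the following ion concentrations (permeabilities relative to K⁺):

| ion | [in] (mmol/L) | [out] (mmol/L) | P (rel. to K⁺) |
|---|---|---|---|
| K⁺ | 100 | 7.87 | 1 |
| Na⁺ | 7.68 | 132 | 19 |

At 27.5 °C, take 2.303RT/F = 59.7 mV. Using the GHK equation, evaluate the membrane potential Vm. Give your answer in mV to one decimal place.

60.3 mV

Vm = 59.7 · log₁₀[(Σ P·[cation]ₒ + Σ P·[anion]ᵢ) / (Σ P·[cation]ᵢ + Σ P·[anion]ₒ)]
Numerator = 1×7.87 + 19×132 = 2516
Denominator = 1×100 + 19×7.68 = 245.9
Vm = 59.7 · log₁₀(10.23) = 59.7 × (1.0099) = 60.29 mV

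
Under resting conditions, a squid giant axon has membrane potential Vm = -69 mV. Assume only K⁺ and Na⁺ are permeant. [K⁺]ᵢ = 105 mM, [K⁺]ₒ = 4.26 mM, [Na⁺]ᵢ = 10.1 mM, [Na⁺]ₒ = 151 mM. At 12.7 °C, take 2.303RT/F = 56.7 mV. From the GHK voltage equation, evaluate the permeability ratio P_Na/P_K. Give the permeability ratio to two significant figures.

0.014

Let α = P_Na/P_K. GHK: Vm = 56.7·log₁₀[(Kₒ + α·Naₒ)/(Kᵢ + α·Naᵢ)].
10^(Vm/56.7) = 10^(-69.0/56.7) = 0.060683
So 0.060683·(Kᵢ + α·Naᵢ) = Kₒ + α·Naₒ → α = (0.060683·105.0 − 4.26) / (151.0 − 0.060683·10.1)
α = (6.372 − 4.26) / (151.0 − 0.6129) = 2.112/150.4 = 0.01404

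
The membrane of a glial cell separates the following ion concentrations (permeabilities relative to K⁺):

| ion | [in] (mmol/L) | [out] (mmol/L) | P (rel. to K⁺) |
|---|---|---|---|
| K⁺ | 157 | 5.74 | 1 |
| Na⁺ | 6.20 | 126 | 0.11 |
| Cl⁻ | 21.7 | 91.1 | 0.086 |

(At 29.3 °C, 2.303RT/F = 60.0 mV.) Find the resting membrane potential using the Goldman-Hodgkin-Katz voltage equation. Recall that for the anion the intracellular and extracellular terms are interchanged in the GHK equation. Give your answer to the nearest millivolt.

Vm = 60.0 · log₁₀[(Σ P·[cation]ₒ + Σ P·[anion]ᵢ) / (Σ P·[cation]ᵢ + Σ P·[anion]ₒ)]
Numerator = 1×5.74 + 0.11×126 + 0.086×21.7 = 21.47
Denominator = 1×157 + 0.11×6.20 + 0.086×91.1 = 165.5
Vm = 60.0 · log₁₀(0.12969) = 60.0 × (-0.8871) = -53.23 mV

-53 mV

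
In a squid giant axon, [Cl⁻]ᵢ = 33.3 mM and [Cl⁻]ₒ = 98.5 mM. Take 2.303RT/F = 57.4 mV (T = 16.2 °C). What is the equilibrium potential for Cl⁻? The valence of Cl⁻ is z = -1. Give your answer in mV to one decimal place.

E = (57.4/z) · log₁₀([Cl⁻]_out/[Cl⁻]_in) with z = -1.
For an anion, dividing by z = -1 reverses the sign.
= (57.4/-1) · log₁₀(98.5/33.3) = -57.40 · log₁₀(2.958)
= -57.40 · (0.4710) = -27.03 mV

-27.0 mV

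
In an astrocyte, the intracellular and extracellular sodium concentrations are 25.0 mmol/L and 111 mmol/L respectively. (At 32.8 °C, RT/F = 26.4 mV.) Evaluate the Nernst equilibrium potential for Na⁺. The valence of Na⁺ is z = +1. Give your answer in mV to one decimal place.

E = (26.4/z) · ln([Na⁺]_out/[Na⁺]_in) with z = +1.
= (26.4/1) · ln(111/25.0) = 26.40 · ln(4.44)
= 26.40 · (1.4907) = 39.35 mV

39.4 mV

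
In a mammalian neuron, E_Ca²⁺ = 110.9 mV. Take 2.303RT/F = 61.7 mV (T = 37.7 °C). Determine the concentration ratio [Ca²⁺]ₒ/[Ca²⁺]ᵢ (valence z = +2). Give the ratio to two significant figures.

log₁₀([out]/[in]) = E·z/(61.7) = 110.9 × 2 / 61.7 = 3.5948
[out]/[in] = 10^(3.5948) = 3934

3900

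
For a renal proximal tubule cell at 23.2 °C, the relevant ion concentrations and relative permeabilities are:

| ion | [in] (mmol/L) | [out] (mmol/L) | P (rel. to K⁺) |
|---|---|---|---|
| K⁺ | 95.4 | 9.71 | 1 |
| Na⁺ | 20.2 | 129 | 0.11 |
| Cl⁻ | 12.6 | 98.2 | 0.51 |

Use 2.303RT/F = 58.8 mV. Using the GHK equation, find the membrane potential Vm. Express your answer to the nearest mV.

Vm = 58.8 · log₁₀[(Σ P·[cation]ₒ + Σ P·[anion]ᵢ) / (Σ P·[cation]ᵢ + Σ P·[anion]ₒ)]
Numerator = 1×9.71 + 0.11×129 + 0.51×12.6 = 30.33
Denominator = 1×95.4 + 0.11×20.2 + 0.51×98.2 = 147.7
Vm = 58.8 · log₁₀(0.20532) = 58.8 × (-0.6876) = -40.43 mV

-40 mV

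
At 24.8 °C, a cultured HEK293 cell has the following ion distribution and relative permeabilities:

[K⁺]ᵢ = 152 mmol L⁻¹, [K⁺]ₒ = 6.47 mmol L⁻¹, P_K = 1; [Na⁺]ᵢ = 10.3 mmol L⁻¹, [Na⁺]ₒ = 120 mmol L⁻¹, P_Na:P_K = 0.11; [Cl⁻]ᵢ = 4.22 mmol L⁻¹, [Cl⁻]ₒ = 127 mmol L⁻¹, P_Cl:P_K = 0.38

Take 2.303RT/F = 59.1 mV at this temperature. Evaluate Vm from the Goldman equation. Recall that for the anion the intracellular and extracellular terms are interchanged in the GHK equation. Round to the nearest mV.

-58 mV

Vm = 59.1 · log₁₀[(Σ P·[cation]ₒ + Σ P·[anion]ᵢ) / (Σ P·[cation]ᵢ + Σ P·[anion]ₒ)]
Numerator = 1×6.47 + 0.11×120 + 0.38×4.22 = 21.27
Denominator = 1×152 + 0.11×10.3 + 0.38×127 = 201.4
Vm = 59.1 · log₁₀(0.10563) = 59.1 × (-0.9762) = -57.69 mV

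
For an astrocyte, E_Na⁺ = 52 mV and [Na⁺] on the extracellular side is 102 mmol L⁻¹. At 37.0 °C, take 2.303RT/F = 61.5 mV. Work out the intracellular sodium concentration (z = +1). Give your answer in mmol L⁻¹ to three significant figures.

14.6 mmol L⁻¹

Nernst: E = (61.5/1) · log₁₀([out]/[in]), so log₁₀([out]/[in]) = 52.0 × 1 / 61.5 = 0.8455.
[out]/[in] = 10^(0.8455) = 7.007.
[in] = 102 / 7.007 = 14.56 mmol L⁻¹.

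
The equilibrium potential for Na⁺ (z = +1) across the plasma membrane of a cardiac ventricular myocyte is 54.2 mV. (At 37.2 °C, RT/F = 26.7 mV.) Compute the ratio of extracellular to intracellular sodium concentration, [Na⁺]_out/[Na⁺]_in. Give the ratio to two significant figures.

ln([out]/[in]) = E·z/(26.7) = 54.2 × 1 / 26.7 = 2.0300
[out]/[in] = e^(2.0300) = 7.614

7.6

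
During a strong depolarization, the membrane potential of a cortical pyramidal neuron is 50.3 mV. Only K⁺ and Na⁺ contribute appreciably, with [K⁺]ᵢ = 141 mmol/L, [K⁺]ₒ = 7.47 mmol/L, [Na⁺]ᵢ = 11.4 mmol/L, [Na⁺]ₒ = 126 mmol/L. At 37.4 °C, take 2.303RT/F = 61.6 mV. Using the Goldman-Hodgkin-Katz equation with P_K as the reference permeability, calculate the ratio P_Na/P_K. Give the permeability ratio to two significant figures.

Let α = P_Na/P_K. GHK: Vm = 61.6·log₁₀[(Kₒ + α·Naₒ)/(Kᵢ + α·Naᵢ)].
10^(Vm/61.6) = 10^(50.3/61.6) = 6.5548
So 6.5548·(Kᵢ + α·Naᵢ) = Kₒ + α·Naₒ → α = (6.5548·141.0 − 7.47) / (126.0 − 6.5548·11.4)
α = (924.2 − 7.47) / (126.0 − 74.72) = 916.8/51.28 = 17.88

18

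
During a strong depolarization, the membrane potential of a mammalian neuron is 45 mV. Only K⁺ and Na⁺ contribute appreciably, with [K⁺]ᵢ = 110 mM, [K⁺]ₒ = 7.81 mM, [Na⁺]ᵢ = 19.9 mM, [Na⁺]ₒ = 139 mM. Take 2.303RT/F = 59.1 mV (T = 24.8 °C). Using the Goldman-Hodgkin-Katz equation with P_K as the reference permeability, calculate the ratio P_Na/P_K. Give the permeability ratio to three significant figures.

26.0

Let α = P_Na/P_K. GHK: Vm = 59.1·log₁₀[(Kₒ + α·Naₒ)/(Kᵢ + α·Naᵢ)].
10^(Vm/59.1) = 10^(45.0/59.1) = 5.7733
So 5.7733·(Kᵢ + α·Naᵢ) = Kₒ + α·Naₒ → α = (5.7733·110.0 − 7.81) / (139.0 − 5.7733·19.9)
α = (635.1 − 7.81) / (139.0 − 114.9) = 627.2/24.11 = 26.01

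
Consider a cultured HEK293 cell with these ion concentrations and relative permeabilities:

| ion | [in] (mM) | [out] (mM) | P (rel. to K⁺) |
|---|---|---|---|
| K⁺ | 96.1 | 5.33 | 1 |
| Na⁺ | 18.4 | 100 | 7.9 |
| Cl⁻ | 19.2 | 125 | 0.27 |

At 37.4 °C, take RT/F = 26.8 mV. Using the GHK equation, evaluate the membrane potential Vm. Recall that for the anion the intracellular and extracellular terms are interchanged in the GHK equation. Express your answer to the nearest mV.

Vm = 26.8 · ln[(Σ P·[cation]ₒ + Σ P·[anion]ᵢ) / (Σ P·[cation]ᵢ + Σ P·[anion]ₒ)]
Numerator = 1×5.33 + 7.9×100 + 0.27×19.2 = 800.5
Denominator = 1×96.1 + 7.9×18.4 + 0.27×125 = 275.2
Vm = 26.8 · ln(2.9087) = 26.8 × (1.0677) = 28.61 mV

29 mV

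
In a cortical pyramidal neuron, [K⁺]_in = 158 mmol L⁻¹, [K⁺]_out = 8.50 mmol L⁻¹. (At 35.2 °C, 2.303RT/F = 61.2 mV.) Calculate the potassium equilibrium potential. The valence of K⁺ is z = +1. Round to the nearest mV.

-78 mV

E = (61.2/z) · log₁₀([K⁺]_out/[K⁺]_in) with z = +1.
= (61.2/1) · log₁₀(8.50/158) = 61.20 · log₁₀(0.0538)
= 61.20 · (-1.2692) = -77.68 mV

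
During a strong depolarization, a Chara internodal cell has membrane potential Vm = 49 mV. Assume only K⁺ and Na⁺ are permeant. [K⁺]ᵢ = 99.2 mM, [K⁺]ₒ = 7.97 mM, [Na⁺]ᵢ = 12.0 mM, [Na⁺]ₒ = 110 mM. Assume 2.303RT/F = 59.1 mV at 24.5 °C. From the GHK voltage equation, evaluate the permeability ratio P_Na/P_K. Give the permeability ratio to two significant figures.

23

Let α = P_Na/P_K. GHK: Vm = 59.1·log₁₀[(Kₒ + α·Naₒ)/(Kᵢ + α·Naᵢ)].
10^(Vm/59.1) = 10^(49.0/59.1) = 6.7469
So 6.7469·(Kᵢ + α·Naᵢ) = Kₒ + α·Naₒ → α = (6.7469·99.2 − 7.97) / (110.0 − 6.7469·12.0)
α = (669.3 − 7.97) / (110.0 − 80.96) = 661.3/29.04 = 22.77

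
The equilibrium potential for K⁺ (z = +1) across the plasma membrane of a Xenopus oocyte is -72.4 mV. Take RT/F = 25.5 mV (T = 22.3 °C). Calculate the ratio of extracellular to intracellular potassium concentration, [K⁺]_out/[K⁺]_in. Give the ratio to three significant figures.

ln([out]/[in]) = E·z/(25.5) = -72.4 × 1 / 25.5 = -2.8392
[out]/[in] = e^(-2.8392) = 0.05847

0.0585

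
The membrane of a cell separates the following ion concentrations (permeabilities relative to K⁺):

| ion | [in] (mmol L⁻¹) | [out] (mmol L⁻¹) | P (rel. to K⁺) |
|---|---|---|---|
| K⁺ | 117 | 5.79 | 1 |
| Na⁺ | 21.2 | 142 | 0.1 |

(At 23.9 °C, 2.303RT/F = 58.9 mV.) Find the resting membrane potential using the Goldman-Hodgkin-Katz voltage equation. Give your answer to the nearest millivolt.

-46 mV

Vm = 58.9 · log₁₀[(Σ P·[cation]ₒ + Σ P·[anion]ᵢ) / (Σ P·[cation]ᵢ + Σ P·[anion]ₒ)]
Numerator = 1×5.79 + 0.1×142 = 19.99
Denominator = 1×117 + 0.1×21.2 = 119.1
Vm = 58.9 · log₁₀(0.16781) = 58.9 × (-0.7752) = -45.66 mV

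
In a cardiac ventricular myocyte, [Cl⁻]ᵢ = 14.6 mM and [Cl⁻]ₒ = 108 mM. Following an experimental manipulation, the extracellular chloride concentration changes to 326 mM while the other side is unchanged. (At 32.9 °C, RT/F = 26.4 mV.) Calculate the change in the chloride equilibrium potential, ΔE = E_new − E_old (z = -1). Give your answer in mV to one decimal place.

-29.2 mV

E_old = (26.4/-1)·ln(108/14.6) = -52.83 mV
E_new = (26.4/-1)·ln(326/14.6) = -82.00 mV
ΔE = -82.00 − (-52.83) = -29.17 mV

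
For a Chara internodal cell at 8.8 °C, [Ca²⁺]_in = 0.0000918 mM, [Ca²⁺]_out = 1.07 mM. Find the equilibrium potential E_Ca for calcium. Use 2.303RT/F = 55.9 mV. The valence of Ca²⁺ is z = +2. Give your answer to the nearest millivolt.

114 mV

E = (55.9/z) · log₁₀([Ca²⁺]_out/[Ca²⁺]_in) with z = +2.
= (55.9/2) · log₁₀(1.07/0.0000918) = 27.95 · log₁₀(1.166e+04)
= 27.95 · (4.0665) = 113.66 mV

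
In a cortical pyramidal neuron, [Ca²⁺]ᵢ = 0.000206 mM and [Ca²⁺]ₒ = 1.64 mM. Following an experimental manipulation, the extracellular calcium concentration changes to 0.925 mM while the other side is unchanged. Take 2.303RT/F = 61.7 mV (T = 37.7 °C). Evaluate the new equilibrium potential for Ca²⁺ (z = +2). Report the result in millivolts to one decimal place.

112.7 mV

After the shift: [Ca²⁺]_out = 0.925, [Ca²⁺]_in = 0.000206 mM.
E_new = (61.7/2)·log₁₀(0.925/0.000206) = 30.85 · (3.6523) = 112.67 mV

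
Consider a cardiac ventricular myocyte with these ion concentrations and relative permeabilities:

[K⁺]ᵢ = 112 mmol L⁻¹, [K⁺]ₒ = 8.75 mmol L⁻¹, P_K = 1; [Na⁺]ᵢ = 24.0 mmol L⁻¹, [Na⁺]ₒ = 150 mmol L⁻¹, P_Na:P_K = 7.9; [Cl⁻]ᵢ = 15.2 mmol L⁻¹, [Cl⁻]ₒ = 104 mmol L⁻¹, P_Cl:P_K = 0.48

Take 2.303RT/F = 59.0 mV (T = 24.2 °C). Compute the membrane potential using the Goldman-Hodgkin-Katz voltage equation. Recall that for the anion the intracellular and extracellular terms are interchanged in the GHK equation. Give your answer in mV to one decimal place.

Vm = 59.0 · log₁₀[(Σ P·[cation]ₒ + Σ P·[anion]ᵢ) / (Σ P·[cation]ᵢ + Σ P·[anion]ₒ)]
Numerator = 1×8.75 + 7.9×150 + 0.48×15.2 = 1201
Denominator = 1×112 + 7.9×24.0 + 0.48×104 = 351.5
Vm = 59.0 · log₁₀(3.4167) = 59.0 × (0.5336) = 31.48 mV

31.5 mV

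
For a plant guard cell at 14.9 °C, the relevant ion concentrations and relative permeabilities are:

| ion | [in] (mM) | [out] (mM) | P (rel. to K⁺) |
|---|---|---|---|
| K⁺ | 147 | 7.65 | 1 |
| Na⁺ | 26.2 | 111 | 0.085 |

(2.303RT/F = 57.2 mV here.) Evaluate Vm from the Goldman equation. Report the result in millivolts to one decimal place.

Vm = 57.2 · log₁₀[(Σ P·[cation]ₒ + Σ P·[anion]ᵢ) / (Σ P·[cation]ᵢ + Σ P·[anion]ₒ)]
Numerator = 1×7.65 + 0.085×111 = 17.09
Denominator = 1×147 + 0.085×26.2 = 149.2
Vm = 57.2 · log₁₀(0.11449) = 57.2 × (-0.9412) = -53.84 mV

-53.8 mV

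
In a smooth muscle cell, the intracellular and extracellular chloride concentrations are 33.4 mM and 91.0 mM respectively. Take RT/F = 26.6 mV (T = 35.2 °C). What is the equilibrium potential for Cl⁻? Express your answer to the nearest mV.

-27 mV

E = (26.6/z) · ln([Cl⁻]_out/[Cl⁻]_in) with z = -1.
For an anion, dividing by z = -1 reverses the sign.
= (26.6/-1) · ln(91.0/33.4) = -26.60 · ln(2.725)
= -26.60 · (1.0023) = -26.66 mV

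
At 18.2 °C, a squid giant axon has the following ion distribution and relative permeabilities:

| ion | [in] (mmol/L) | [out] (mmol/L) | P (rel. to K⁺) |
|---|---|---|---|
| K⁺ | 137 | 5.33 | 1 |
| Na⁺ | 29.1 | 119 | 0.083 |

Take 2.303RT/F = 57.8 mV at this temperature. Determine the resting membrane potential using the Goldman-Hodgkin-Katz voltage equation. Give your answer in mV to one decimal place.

-55.6 mV

Vm = 57.8 · log₁₀[(Σ P·[cation]ₒ + Σ P·[anion]ᵢ) / (Σ P·[cation]ᵢ + Σ P·[anion]ₒ)]
Numerator = 1×5.33 + 0.083×119 = 15.21
Denominator = 1×137 + 0.083×29.1 = 139.4
Vm = 57.8 · log₁₀(0.10908) = 57.8 × (-0.9623) = -55.62 mV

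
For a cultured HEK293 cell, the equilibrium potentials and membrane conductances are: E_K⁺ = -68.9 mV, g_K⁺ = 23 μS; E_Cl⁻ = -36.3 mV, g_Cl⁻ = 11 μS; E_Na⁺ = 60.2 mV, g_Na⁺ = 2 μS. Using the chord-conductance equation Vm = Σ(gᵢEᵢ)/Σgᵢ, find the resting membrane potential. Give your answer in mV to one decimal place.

-51.8 mV

Σ gᵢEᵢ = 23·(-68.9) + 11·(-36.3) + 2·(60.2) = -1863.60
Σ gᵢ = 23 + 11 + 2 = 36
Vm = -1863.60 / 36 = -51.77 mV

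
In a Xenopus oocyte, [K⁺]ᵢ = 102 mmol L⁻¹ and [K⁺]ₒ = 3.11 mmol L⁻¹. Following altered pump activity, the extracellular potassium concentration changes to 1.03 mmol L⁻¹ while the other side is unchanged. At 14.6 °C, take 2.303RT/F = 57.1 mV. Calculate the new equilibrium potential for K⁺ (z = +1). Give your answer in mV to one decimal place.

After the shift: [K⁺]_out = 1.03, [K⁺]_in = 102 mmol L⁻¹.
E_new = (57.1/1)·log₁₀(1.03/102) = 57.10 · (-1.9958) = -113.96 mV

-114.0 mV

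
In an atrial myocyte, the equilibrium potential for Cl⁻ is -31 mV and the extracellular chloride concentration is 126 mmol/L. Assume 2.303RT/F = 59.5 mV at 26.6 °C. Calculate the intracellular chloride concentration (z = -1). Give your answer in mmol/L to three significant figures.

Nernst: E = (59.5/-1) · log₁₀([out]/[in]), so log₁₀([out]/[in]) = -31.0 × -1 / 59.5 = 0.5210.
[out]/[in] = 10^(0.5210) = 3.319.
[in] = 126 / 3.319 = 37.96 mmol/L.

38.0 mmol/L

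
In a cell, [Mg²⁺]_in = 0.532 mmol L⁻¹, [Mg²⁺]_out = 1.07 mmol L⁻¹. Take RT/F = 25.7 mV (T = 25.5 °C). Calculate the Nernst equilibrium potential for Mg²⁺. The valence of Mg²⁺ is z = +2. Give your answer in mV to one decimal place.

9.0 mV

E = (25.7/z) · ln([Mg²⁺]_out/[Mg²⁺]_in) with z = +2.
= (25.7/2) · ln(1.07/0.532) = 12.85 · ln(2.011)
= 12.85 · (0.6988) = 8.98 mV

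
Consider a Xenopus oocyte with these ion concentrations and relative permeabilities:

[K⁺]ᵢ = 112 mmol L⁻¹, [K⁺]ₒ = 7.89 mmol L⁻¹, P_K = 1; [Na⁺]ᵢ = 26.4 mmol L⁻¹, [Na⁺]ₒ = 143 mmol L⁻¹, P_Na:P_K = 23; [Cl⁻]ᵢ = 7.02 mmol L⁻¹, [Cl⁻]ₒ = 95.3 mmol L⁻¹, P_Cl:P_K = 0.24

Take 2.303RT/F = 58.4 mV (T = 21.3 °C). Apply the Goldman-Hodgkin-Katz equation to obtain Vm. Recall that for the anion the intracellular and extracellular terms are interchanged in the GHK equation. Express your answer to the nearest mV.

38 mV

Vm = 58.4 · log₁₀[(Σ P·[cation]ₒ + Σ P·[anion]ᵢ) / (Σ P·[cation]ᵢ + Σ P·[anion]ₒ)]
Numerator = 1×7.89 + 23×143 + 0.24×7.02 = 3299
Denominator = 1×112 + 23×26.4 + 0.24×95.3 = 742.1
Vm = 58.4 · log₁₀(4.4451) = 58.4 × (0.6479) = 37.84 mV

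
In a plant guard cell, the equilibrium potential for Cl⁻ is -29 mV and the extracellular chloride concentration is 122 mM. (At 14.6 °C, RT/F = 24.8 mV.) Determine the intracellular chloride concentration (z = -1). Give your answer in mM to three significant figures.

Nernst: E = (24.8/-1) · ln([out]/[in]), so ln([out]/[in]) = -29.0 × -1 / 24.8 = 1.1694.
[out]/[in] = e^(1.1694) = 3.22.
[in] = 122 / 3.22 = 37.89 mM.

37.9 mM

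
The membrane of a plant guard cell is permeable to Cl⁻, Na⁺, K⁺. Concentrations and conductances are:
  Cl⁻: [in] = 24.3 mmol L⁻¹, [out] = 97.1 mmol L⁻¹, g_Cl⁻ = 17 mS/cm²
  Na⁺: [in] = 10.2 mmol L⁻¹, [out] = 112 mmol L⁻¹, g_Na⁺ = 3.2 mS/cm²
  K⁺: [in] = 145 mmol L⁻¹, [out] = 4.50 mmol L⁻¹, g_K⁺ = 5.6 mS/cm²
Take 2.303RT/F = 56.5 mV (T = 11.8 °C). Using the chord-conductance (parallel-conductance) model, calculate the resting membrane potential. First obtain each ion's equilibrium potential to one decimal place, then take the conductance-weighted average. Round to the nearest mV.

E_Cl⁻ = (56.5/-1)·log₁₀(97.1/24.3) = -34.0 mV
E_Na⁺ = (56.5/1)·log₁₀(112/10.2) = 58.8 mV
E_K⁺ = (56.5/1)·log₁₀(4.50/145) = -85.2 mV
Vm = (Σ gᵢEᵢ)/(Σ gᵢ) = (17·-34.0 + 3.2·58.8 + 5.6·-85.2) / (17 + 3.2 + 5.6)
= -866.96 / 25.8 = -33.60 mV

-34 mV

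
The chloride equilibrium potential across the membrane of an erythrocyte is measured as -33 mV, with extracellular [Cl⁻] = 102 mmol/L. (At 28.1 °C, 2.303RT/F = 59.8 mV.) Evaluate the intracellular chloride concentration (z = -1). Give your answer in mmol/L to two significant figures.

Nernst: E = (59.8/-1) · log₁₀([out]/[in]), so log₁₀([out]/[in]) = -33.0 × -1 / 59.8 = 0.5518.
[out]/[in] = 10^(0.5518) = 3.563.
[in] = 102 / 3.563 = 28.63 mmol/L.

29 mmol/L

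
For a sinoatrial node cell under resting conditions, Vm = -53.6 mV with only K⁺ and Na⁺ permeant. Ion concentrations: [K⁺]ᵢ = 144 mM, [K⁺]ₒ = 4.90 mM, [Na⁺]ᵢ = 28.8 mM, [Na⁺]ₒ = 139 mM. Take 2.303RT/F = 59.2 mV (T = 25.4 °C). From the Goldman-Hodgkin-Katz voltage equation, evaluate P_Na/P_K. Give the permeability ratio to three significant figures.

Let α = P_Na/P_K. GHK: Vm = 59.2·log₁₀[(Kₒ + α·Naₒ)/(Kᵢ + α·Naᵢ)].
10^(Vm/59.2) = 10^(-53.6/59.2) = 0.12434
So 0.12434·(Kᵢ + α·Naᵢ) = Kₒ + α·Naₒ → α = (0.12434·144.0 − 4.9) / (139.0 − 0.12434·28.8)
α = (17.9 − 4.9) / (139.0 − 3.581) = 13/135.4 = 0.09603

0.0960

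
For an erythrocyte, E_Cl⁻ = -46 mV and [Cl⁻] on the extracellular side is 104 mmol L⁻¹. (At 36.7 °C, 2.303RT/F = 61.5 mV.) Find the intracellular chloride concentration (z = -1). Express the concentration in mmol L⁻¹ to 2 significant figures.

Nernst: E = (61.5/-1) · log₁₀([out]/[in]), so log₁₀([out]/[in]) = -46.0 × -1 / 61.5 = 0.7480.
[out]/[in] = 10^(0.7480) = 5.597.
[in] = 104 / 5.597 = 18.58 mmol L⁻¹.

19 mmol L⁻¹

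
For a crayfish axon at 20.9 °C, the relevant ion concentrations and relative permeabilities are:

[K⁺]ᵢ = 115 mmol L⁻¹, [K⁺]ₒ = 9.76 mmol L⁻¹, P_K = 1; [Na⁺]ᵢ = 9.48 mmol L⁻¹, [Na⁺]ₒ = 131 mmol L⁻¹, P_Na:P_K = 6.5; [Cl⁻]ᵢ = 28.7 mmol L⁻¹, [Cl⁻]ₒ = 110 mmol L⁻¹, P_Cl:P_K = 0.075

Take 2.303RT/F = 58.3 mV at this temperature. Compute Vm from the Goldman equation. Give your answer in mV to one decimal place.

Vm = 58.3 · log₁₀[(Σ P·[cation]ₒ + Σ P·[anion]ᵢ) / (Σ P·[cation]ᵢ + Σ P·[anion]ₒ)]
Numerator = 1×9.76 + 6.5×131 + 0.075×28.7 = 863.4
Denominator = 1×115 + 6.5×9.48 + 0.075×110 = 184.9
Vm = 58.3 · log₁₀(4.6704) = 58.3 × (0.6694) = 39.02 mV

39.0 mV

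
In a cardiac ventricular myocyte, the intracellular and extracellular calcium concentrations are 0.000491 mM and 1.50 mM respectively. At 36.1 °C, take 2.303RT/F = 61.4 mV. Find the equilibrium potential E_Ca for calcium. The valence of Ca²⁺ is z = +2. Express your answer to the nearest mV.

107 mV

E = (61.4/z) · log₁₀([Ca²⁺]_out/[Ca²⁺]_in) with z = +2.
= (61.4/2) · log₁₀(1.50/0.000491) = 30.70 · log₁₀(3055)
= 30.70 · (3.4850) = 106.99 mV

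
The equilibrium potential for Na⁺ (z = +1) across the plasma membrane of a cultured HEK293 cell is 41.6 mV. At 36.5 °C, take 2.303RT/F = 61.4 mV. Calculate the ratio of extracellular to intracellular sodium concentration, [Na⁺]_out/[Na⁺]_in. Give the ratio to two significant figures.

log₁₀([out]/[in]) = E·z/(61.4) = 41.6 × 1 / 61.4 = 0.6775
[out]/[in] = 10^(0.6775) = 4.759

4.8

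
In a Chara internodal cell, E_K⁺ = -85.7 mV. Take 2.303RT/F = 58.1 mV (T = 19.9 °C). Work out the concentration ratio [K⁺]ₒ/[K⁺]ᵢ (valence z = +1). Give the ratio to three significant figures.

0.0335

log₁₀([out]/[in]) = E·z/(58.1) = -85.7 × 1 / 58.1 = -1.4750
[out]/[in] = 10^(-1.4750) = 0.03349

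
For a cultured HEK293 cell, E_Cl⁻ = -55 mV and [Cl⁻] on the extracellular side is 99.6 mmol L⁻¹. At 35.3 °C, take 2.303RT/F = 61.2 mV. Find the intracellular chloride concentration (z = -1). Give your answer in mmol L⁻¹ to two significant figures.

13 mmol L⁻¹

Nernst: E = (61.2/-1) · log₁₀([out]/[in]), so log₁₀([out]/[in]) = -55.0 × -1 / 61.2 = 0.8987.
[out]/[in] = 10^(0.8987) = 7.919.
[in] = 99.6 / 7.919 = 12.58 mmol L⁻¹.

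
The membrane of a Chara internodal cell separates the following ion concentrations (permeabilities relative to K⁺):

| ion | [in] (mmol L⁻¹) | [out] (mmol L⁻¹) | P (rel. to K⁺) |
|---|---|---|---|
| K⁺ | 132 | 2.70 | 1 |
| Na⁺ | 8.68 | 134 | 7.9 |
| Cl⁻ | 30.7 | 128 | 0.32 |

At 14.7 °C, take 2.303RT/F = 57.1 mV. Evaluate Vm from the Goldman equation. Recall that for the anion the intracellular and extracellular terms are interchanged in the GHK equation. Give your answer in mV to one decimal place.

36.9 mV

Vm = 57.1 · log₁₀[(Σ P·[cation]ₒ + Σ P·[anion]ᵢ) / (Σ P·[cation]ᵢ + Σ P·[anion]ₒ)]
Numerator = 1×2.70 + 7.9×134 + 0.32×30.7 = 1071
Denominator = 1×132 + 7.9×8.68 + 0.32×128 = 241.5
Vm = 57.1 · log₁₀(4.4347) = 57.1 × (0.6469) = 36.94 mV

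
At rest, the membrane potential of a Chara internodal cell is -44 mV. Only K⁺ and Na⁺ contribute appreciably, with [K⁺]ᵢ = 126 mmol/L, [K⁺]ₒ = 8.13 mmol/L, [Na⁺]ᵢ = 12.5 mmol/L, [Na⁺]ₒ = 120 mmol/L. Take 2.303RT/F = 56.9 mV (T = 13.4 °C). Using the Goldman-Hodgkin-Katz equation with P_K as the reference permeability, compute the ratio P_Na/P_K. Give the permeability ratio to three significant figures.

Let α = P_Na/P_K. GHK: Vm = 56.9·log₁₀[(Kₒ + α·Naₒ)/(Kᵢ + α·Naᵢ)].
10^(Vm/56.9) = 10^(-44.0/56.9) = 0.16854
So 0.16854·(Kᵢ + α·Naᵢ) = Kₒ + α·Naₒ → α = (0.16854·126.0 − 8.13) / (120.0 − 0.16854·12.5)
α = (21.24 − 8.13) / (120.0 − 2.107) = 13.11/117.9 = 0.1112

0.111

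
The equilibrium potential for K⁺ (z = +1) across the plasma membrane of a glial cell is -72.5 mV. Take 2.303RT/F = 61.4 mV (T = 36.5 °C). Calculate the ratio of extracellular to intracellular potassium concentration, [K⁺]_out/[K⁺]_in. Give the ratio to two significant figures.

0.066

log₁₀([out]/[in]) = E·z/(61.4) = -72.5 × 1 / 61.4 = -1.1808
[out]/[in] = 10^(-1.1808) = 0.06595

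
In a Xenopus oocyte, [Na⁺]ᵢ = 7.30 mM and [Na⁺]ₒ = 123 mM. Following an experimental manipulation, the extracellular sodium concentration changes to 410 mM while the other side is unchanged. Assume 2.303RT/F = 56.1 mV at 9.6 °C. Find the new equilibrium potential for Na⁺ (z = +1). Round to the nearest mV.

After the shift: [Na⁺]_out = 410, [Na⁺]_in = 7.30 mM.
E_new = (56.1/1)·log₁₀(410/7.30) = 56.10 · (1.7495) = 98.14 mV

98 mV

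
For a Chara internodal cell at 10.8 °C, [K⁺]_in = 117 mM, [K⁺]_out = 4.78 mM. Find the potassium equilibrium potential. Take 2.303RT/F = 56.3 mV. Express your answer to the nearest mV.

E = (56.3/z) · log₁₀([K⁺]_out/[K⁺]_in) with z = +1.
= (56.3/1) · log₁₀(4.78/117) = 56.30 · log₁₀(0.04085)
= 56.30 · (-1.3888) = -78.19 mV

-78 mV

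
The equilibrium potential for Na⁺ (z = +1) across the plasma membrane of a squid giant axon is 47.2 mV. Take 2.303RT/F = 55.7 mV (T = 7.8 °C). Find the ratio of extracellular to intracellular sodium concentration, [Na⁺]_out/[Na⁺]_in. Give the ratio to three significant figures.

log₁₀([out]/[in]) = E·z/(55.7) = 47.2 × 1 / 55.7 = 0.8474
[out]/[in] = 10^(0.8474) = 7.037

7.04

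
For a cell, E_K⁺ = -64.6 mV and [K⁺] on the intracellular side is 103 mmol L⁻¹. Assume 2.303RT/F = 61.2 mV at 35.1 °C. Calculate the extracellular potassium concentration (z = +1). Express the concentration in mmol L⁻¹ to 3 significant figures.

Nernst: E = (61.2/1) · log₁₀([out]/[in]), so log₁₀([out]/[in]) = -64.6 × 1 / 61.2 = -1.0556.
[out]/[in] = 10^(-1.0556) = 0.08799.
[out] = 0.08799 × 103 = 9.063 mmol L⁻¹.

9.06 mmol L⁻¹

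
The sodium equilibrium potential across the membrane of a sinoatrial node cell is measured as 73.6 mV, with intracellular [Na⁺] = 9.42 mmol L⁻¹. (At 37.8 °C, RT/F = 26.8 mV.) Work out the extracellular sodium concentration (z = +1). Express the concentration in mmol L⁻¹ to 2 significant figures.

Nernst: E = (26.8/1) · ln([out]/[in]), so ln([out]/[in]) = 73.6 × 1 / 26.8 = 2.7463.
[out]/[in] = e^(2.7463) = 15.58.
[out] = 15.58 × 9.42 = 146.8 mmol L⁻¹.

150 mmol L⁻¹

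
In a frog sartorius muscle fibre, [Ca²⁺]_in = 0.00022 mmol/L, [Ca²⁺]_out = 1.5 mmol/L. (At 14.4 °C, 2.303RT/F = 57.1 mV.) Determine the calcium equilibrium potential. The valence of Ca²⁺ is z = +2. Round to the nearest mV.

109 mV

E = (57.1/z) · log₁₀([Ca²⁺]_out/[Ca²⁺]_in) with z = +2.
= (57.1/2) · log₁₀(1.5/0.00022) = 28.55 · log₁₀(6818)
= 28.55 · (3.8337) = 109.45 mV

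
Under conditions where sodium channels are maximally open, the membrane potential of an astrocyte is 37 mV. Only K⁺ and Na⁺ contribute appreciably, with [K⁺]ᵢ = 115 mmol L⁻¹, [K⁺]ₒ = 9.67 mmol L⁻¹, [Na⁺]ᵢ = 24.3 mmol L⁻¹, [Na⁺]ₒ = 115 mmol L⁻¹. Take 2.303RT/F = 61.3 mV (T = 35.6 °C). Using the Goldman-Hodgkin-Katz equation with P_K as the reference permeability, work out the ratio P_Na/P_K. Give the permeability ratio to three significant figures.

25.9

Let α = P_Na/P_K. GHK: Vm = 61.3·log₁₀[(Kₒ + α·Naₒ)/(Kᵢ + α·Naᵢ)].
10^(Vm/61.3) = 10^(37.0/61.3) = 4.0141
So 4.0141·(Kᵢ + α·Naᵢ) = Kₒ + α·Naₒ → α = (4.0141·115.0 − 9.67) / (115.0 − 4.0141·24.3)
α = (461.6 − 9.67) / (115.0 − 97.54) = 452/17.46 = 25.89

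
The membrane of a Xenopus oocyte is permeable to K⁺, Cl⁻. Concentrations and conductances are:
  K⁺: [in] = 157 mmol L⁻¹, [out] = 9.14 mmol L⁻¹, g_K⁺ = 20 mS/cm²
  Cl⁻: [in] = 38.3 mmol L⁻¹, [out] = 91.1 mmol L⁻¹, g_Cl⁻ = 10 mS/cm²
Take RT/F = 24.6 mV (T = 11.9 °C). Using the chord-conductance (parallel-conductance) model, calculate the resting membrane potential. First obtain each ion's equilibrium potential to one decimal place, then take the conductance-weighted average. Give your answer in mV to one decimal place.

-53.8 mV

E_K⁺ = (24.6/1)·ln(9.14/157) = -70.0 mV
E_Cl⁻ = (24.6/-1)·ln(91.1/38.3) = -21.3 mV
Vm = (Σ gᵢEᵢ)/(Σ gᵢ) = (20·-70.0 + 10·-21.3) / (20 + 10)
= -1613.00 / 30 = -53.77 mV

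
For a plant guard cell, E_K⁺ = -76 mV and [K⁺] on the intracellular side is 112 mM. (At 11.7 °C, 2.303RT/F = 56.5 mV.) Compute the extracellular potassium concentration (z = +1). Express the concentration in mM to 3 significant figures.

5.06 mM

Nernst: E = (56.5/1) · log₁₀([out]/[in]), so log₁₀([out]/[in]) = -76.0 × 1 / 56.5 = -1.3451.
[out]/[in] = 10^(-1.3451) = 0.04517.
[out] = 0.04517 × 112 = 5.059 mM.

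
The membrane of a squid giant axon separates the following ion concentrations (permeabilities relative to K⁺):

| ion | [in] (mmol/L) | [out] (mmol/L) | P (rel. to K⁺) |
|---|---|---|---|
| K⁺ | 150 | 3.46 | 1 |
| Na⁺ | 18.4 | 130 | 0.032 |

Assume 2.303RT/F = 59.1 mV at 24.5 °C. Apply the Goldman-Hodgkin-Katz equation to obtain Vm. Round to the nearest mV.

Vm = 59.1 · log₁₀[(Σ P·[cation]ₒ + Σ P·[anion]ᵢ) / (Σ P·[cation]ᵢ + Σ P·[anion]ₒ)]
Numerator = 1×3.46 + 0.032×130 = 7.62
Denominator = 1×150 + 0.032×18.4 = 150.6
Vm = 59.1 · log₁₀(0.050601) = 59.1 × (-1.2958) = -76.58 mV

-77 mV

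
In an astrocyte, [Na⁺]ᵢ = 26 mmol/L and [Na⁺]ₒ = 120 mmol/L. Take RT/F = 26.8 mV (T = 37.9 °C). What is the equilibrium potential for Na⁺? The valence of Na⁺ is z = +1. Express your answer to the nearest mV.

E = (26.8/z) · ln([Na⁺]_out/[Na⁺]_in) with z = +1.
= (26.8/1) · ln(120/26) = 26.80 · ln(4.615)
= 26.80 · (1.5294) = 40.99 mV

41 mV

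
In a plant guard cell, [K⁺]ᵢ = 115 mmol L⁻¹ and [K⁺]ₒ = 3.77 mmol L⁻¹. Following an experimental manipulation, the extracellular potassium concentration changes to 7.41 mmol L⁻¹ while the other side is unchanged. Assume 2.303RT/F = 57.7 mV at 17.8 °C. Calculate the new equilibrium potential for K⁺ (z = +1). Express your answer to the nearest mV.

After the shift: [K⁺]_out = 7.41, [K⁺]_in = 115 mmol L⁻¹.
E_new = (57.7/1)·log₁₀(7.41/115) = 57.70 · (-1.1909) = -68.71 mV

-69 mV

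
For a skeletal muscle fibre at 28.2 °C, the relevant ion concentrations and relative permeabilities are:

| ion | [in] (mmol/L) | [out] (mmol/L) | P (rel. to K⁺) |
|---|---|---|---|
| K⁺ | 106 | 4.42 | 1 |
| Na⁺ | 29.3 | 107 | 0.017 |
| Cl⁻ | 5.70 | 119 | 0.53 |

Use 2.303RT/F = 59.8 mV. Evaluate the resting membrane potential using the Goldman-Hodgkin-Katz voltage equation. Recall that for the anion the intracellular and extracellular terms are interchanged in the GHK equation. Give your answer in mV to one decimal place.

Vm = 59.8 · log₁₀[(Σ P·[cation]ₒ + Σ P·[anion]ᵢ) / (Σ P·[cation]ᵢ + Σ P·[anion]ₒ)]
Numerator = 1×4.42 + 0.017×107 + 0.53×5.70 = 9.26
Denominator = 1×106 + 0.017×29.3 + 0.53×119 = 169.6
Vm = 59.8 · log₁₀(0.054609) = 59.8 × (-1.2627) = -75.51 mV

-75.5 mV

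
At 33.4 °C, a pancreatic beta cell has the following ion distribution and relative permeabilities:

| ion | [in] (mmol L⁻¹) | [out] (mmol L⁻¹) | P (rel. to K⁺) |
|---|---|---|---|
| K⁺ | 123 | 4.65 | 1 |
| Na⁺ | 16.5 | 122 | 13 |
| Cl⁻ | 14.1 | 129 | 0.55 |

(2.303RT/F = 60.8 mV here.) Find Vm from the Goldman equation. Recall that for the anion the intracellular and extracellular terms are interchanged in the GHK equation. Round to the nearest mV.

36 mV

Vm = 60.8 · log₁₀[(Σ P·[cation]ₒ + Σ P·[anion]ᵢ) / (Σ P·[cation]ᵢ + Σ P·[anion]ₒ)]
Numerator = 1×4.65 + 13×122 + 0.55×14.1 = 1598
Denominator = 1×123 + 13×16.5 + 0.55×129 = 408.4
Vm = 60.8 · log₁₀(3.9133) = 60.8 × (0.5925) = 36.03 mV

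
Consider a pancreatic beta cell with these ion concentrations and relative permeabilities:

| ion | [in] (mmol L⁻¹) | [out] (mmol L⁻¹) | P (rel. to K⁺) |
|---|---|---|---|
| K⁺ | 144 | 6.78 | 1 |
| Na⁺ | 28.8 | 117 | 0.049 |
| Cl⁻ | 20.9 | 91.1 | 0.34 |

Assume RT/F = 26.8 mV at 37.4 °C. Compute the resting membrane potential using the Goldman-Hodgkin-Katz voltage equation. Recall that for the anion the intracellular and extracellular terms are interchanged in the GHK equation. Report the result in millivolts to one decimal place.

-58.9 mV

Vm = 26.8 · ln[(Σ P·[cation]ₒ + Σ P·[anion]ᵢ) / (Σ P·[cation]ᵢ + Σ P·[anion]ₒ)]
Numerator = 1×6.78 + 0.049×117 + 0.34×20.9 = 19.62
Denominator = 1×144 + 0.049×28.8 + 0.34×91.1 = 176.4
Vm = 26.8 · ln(0.11123) = 26.8 × (-2.1962) = -58.86 mV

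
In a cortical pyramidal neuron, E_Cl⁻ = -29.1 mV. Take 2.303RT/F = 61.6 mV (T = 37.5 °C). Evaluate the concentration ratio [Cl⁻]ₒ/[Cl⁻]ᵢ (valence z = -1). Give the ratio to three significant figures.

2.97

log₁₀([out]/[in]) = E·z/(61.6) = -29.1 × -1 / 61.6 = 0.4724
[out]/[in] = 10^(0.4724) = 2.968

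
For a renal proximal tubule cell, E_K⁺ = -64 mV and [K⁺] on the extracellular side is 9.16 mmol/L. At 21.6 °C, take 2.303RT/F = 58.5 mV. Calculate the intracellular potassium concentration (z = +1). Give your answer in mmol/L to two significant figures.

110 mmol/L

Nernst: E = (58.5/1) · log₁₀([out]/[in]), so log₁₀([out]/[in]) = -64.0 × 1 / 58.5 = -1.0940.
[out]/[in] = 10^(-1.0940) = 0.08053.
[in] = 9.16 / 0.08053 = 113.7 mmol/L.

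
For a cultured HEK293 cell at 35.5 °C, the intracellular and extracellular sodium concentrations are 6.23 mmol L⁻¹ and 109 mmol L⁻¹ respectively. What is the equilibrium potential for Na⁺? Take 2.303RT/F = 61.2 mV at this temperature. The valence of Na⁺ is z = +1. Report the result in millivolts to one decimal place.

E = (61.2/z) · log₁₀([Na⁺]_out/[Na⁺]_in) with z = +1.
= (61.2/1) · log₁₀(109/6.23) = 61.20 · log₁₀(17.5)
= 61.20 · (1.2429) = 76.07 mV

76.1 mV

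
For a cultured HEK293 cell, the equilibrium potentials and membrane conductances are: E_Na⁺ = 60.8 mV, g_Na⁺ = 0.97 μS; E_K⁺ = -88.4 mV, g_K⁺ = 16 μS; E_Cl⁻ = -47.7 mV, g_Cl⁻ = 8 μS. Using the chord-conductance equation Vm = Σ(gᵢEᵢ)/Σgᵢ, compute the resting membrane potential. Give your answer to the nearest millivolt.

Σ gᵢEᵢ = 0.97·(60.8) + 16·(-88.4) + 8·(-47.7) = -1737.02
Σ gᵢ = 0.97 + 16 + 8 = 24.97
Vm = -1737.02 / 24.97 = -69.56 mV

-70 mV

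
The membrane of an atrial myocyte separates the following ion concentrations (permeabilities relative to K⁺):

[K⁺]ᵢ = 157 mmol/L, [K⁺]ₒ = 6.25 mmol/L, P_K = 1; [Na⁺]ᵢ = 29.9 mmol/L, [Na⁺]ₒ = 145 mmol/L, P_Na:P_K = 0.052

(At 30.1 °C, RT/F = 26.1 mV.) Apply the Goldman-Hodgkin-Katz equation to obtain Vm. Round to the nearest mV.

-64 mV

Vm = 26.1 · ln[(Σ P·[cation]ₒ + Σ P·[anion]ᵢ) / (Σ P·[cation]ᵢ + Σ P·[anion]ₒ)]
Numerator = 1×6.25 + 0.052×145 = 13.79
Denominator = 1×157 + 0.052×29.9 = 158.6
Vm = 26.1 · ln(0.086973) = 26.1 × (-2.4422) = -63.74 mV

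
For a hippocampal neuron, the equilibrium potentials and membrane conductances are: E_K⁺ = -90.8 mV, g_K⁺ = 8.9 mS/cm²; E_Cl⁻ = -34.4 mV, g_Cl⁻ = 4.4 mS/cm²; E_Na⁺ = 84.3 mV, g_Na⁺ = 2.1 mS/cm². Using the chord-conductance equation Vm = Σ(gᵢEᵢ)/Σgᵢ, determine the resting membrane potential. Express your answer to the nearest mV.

Σ gᵢEᵢ = 8.9·(-90.8) + 4.4·(-34.4) + 2.1·(84.3) = -782.45
Σ gᵢ = 8.9 + 4.4 + 2.1 = 15.4
Vm = -782.45 / 15.4 = -50.81 mV

-51 mV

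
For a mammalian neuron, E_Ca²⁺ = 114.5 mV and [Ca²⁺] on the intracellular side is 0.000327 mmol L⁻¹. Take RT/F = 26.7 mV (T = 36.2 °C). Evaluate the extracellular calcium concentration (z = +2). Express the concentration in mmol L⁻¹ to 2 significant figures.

Nernst: E = (26.7/2) · ln([out]/[in]), so ln([out]/[in]) = 114.5 × 2 / 26.7 = 8.5768.
[out]/[in] = e^(8.5768) = 5307.
[out] = 5307 × 0.000327 = 1.735 mmol L⁻¹.

1.7 mmol L⁻¹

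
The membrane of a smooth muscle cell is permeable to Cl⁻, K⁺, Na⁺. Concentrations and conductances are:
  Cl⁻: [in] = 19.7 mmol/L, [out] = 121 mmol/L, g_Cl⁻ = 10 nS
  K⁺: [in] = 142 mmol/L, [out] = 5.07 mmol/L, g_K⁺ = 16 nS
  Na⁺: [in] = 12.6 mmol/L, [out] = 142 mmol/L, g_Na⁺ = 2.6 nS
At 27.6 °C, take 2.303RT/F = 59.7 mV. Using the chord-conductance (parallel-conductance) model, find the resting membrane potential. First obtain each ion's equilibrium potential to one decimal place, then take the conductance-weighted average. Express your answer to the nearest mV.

-59 mV

E_Cl⁻ = (59.7/-1)·log₁₀(121/19.7) = -47.1 mV
E_K⁺ = (59.7/1)·log₁₀(5.07/142) = -86.4 mV
E_Na⁺ = (59.7/1)·log₁₀(142/12.6) = 62.8 mV
Vm = (Σ gᵢEᵢ)/(Σ gᵢ) = (10·-47.1 + 16·-86.4 + 2.6·62.8) / (10 + 16 + 2.6)
= -1690.12 / 28.6 = -59.10 mV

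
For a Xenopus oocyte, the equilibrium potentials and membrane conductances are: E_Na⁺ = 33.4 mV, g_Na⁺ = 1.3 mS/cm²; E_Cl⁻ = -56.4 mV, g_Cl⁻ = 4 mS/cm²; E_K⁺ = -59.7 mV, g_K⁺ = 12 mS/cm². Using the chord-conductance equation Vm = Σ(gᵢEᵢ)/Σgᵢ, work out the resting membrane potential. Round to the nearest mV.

-52 mV

Σ gᵢEᵢ = 1.3·(33.4) + 4·(-56.4) + 12·(-59.7) = -898.58
Σ gᵢ = 1.3 + 4 + 12 = 17.3
Vm = -898.58 / 17.3 = -51.94 mV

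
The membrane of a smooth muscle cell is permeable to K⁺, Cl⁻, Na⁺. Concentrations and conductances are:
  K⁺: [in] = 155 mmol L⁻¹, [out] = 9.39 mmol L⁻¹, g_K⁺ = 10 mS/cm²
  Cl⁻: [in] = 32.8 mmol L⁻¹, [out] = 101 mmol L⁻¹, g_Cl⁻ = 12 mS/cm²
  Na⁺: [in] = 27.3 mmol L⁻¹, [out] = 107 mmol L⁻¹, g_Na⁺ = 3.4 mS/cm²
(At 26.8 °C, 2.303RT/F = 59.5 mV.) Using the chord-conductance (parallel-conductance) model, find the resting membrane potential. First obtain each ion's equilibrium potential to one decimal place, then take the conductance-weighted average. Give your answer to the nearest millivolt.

-38 mV

E_K⁺ = (59.5/1)·log₁₀(9.39/155) = -72.5 mV
E_Cl⁻ = (59.5/-1)·log₁₀(101/32.8) = -29.1 mV
E_Na⁺ = (59.5/1)·log₁₀(107/27.3) = 35.3 mV
Vm = (Σ gᵢEᵢ)/(Σ gᵢ) = (10·-72.5 + 12·-29.1 + 3.4·35.3) / (10 + 12 + 3.4)
= -954.18 / 25.4 = -37.57 mV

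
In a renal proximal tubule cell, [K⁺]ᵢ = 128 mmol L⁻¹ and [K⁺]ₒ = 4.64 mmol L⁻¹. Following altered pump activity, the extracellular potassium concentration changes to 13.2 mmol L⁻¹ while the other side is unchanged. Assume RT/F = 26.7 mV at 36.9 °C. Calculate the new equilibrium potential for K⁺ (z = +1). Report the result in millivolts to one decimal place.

-60.7 mV

After the shift: [K⁺]_out = 13.2, [K⁺]_in = 128 mmol L⁻¹.
E_new = (26.7/1)·ln(13.2/128) = 26.70 · (-2.2718) = -60.66 mV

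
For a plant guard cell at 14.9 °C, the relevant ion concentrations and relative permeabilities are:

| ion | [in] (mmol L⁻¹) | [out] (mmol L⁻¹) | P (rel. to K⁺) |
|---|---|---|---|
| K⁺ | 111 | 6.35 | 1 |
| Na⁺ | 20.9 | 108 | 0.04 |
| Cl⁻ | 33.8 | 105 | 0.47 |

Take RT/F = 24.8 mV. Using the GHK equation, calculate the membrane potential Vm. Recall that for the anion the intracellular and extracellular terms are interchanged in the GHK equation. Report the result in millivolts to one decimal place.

-44.7 mV

Vm = 24.8 · ln[(Σ P·[cation]ₒ + Σ P·[anion]ᵢ) / (Σ P·[cation]ᵢ + Σ P·[anion]ₒ)]
Numerator = 1×6.35 + 0.04×108 + 0.47×33.8 = 26.56
Denominator = 1×111 + 0.04×20.9 + 0.47×105 = 161.2
Vm = 24.8 · ln(0.16475) = 24.8 × (-1.8033) = -44.72 mV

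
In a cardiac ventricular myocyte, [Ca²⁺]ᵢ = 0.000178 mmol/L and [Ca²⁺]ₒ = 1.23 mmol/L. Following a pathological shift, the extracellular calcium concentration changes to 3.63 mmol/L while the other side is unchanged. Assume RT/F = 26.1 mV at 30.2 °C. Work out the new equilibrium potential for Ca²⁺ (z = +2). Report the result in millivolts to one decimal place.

129.5 mV

After the shift: [Ca²⁺]_out = 3.63, [Ca²⁺]_in = 0.000178 mmol/L.
E_new = (26.1/2)·ln(3.63/0.000178) = 13.05 · (9.9230) = 129.49 mV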